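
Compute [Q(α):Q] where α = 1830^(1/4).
[Q(α):Q] = 4

α is a root of x^4 - 1830. By Eisenstein's criterion at the prime p = 2 (which divides the constant term 1830 but p^2 = 4 does not, since 1830 is squarefree), x^4 - 1830 is irreducible over Q. Hence [Q(α):Q] = 4.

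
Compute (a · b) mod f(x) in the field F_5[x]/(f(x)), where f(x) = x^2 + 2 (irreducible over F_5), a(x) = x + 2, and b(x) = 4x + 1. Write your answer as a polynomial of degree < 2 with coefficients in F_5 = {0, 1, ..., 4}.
a · b ≡ 4x + 4 (mod f(x))

Multiply in F_5[x]: a(x)·b(x) = (x + 2)·(4x + 1) = 4x^2 + 4x + 2. This has degree ≥ 2, so divide by f(x) over F_5: 4x^2 + 4x + 2 = (4)·(x^2 + 2) + (4x + 4). Hence a·b ≡ 4x + 4 (mod f). (F_5[x]/(f) is a field with 5^2 = 25 elements since f is irreducible of degree 2.)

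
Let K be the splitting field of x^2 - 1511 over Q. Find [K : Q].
[K : Q] = 2

f(x) = x^2 - 1511 factors as (x - √1511)(x + √1511). The splitting field is K = Q(√1511). Since 1511 is squarefree and > 1, it is not a perfect square, so x^2 - 1511 is irreducible over Q and [Q(√1511) : Q] = 2. Hence [K : Q] = 2.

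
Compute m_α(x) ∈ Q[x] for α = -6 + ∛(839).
m_α(x) = x^3 + 18x^2 + 108x - 623

Set β = α + 6 = ∛(839), so β^3 = 839. Then (α + 6)^3 - 839 = 0, i.e. α is a root of g(x) = (x + 6)^3 - 839 = x^3 + 18x^2 + 108x - 623. Since g(x) = h(x + 6) where h(x) = x^3 - 839, and h is irreducible over Q (because 839 is not a perfect cube, so h has no rational root, and a monic cubic with no rational root is irreducible), g is also irreducible (irreducibility is preserved under the substitution x → x + 6). Hence m_α(x) = x^3 + 18x^2 + 108x - 623.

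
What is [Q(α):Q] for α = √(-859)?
[Q(α):Q] = 2

[Q(α):Q] equals the degree of the minimal polynomial of α. Here α^2 = -859 and x^2 + 859 is irreducible (d = -859 is squarefree, ≠ 1, hence not a square), so deg(m_α) = 2. Thus [Q(α):Q] = 2.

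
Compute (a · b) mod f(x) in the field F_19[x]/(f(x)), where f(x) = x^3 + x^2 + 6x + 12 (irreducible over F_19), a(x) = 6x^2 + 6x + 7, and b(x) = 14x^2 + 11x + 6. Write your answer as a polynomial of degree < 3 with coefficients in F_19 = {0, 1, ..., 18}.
a · b ≡ 10x^2 + x + 10 (mod f(x))

Multiply in F_19[x]: a(x)·b(x) = (6x^2 + 6x + 7)·(14x^2 + 11x + 6) = 8x^4 + 17x^3 + 10x^2 + 18x + 4. This has degree ≥ 3, so divide by f(x) over F_19: 8x^4 + 17x^3 + 10x^2 + 18x + 4 = (8x + 9)·(x^3 + x^2 + 6x + 12) + (10x^2 + x + 10). Hence a·b ≡ 10x^2 + x + 10 (mod f). (F_19[x]/(f) is a field with 19^3 = 6859 elements since f is irreducible of degree 3.)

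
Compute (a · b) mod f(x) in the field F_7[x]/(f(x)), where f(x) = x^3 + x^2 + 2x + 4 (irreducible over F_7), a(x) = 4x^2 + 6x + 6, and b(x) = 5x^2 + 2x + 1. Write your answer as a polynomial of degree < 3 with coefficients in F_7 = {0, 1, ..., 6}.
a · b ≡ 2x^2 + 4 (mod f(x))

Multiply in F_7[x]: a(x)·b(x) = (4x^2 + 6x + 6)·(5x^2 + 2x + 1) = 6x^4 + 3x^3 + 4x^2 + 4x + 6. This has degree ≥ 3, so divide by f(x) over F_7: 6x^4 + 3x^3 + 4x^2 + 4x + 6 = (6x + 4)·(x^3 + x^2 + 2x + 4) + (2x^2 + 4). Hence a·b ≡ 2x^2 + 4 (mod f). (F_7[x]/(f) is a field with 7^3 = 343 elements since f is irreducible of degree 3.)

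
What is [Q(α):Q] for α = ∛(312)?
[Q(α):Q] = 3

The minimal polynomial of α is x^3 - 312, irreducible over Q since 312 is not a perfect cube (so x^3 - 312 has no rational root). Hence [Q(α):Q] = deg(m_α) = 3.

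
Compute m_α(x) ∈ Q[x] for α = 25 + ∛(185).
m_α(x) = x^3 - 75x^2 + 1875x - 15810

Set β = α - 25 = ∛(185), so β^3 = 185. Then (α - 25)^3 - 185 = 0, i.e. α is a root of g(x) = (x - 25)^3 - 185 = x^3 - 75x^2 + 1875x - 15810. Since g(x) = h(x - 25) where h(x) = x^3 - 185, and h is irreducible over Q (because 185 is not a perfect cube, so h has no rational root, and a monic cubic with no rational root is irreducible), g is also irreducible (irreducibility is preserved under the substitution x → x - 25). Hence m_α(x) = x^3 - 75x^2 + 1875x - 15810.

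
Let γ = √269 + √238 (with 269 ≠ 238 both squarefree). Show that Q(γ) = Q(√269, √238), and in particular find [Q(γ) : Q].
[Q(γ) : Q] = 4 (equivalently, Q(γ) = Q(√269, √238))

Obviously Q(γ) ⊆ Q(√269, √238), and [Q(√269, √238):Q] = 4 (since 269, 238 are distinct squarefree integers > 1 with 64022 not a perfect square). To show equality we compute the minimal polynomial of γ. From γ = √269 + √238: γ^2 = 269 + 2√(64022) + 238 = 507 + 2√(64022), so γ^2 - 507 = 2√(64022); squaring, (γ^2 - 507)^2 = 4·64022, i.e. γ^4 - 1014γ^2 + 257049 - 256088 = 0, i.e. γ^4 - 1014γ^2 + 961 = 0. So γ is a root of x^4 - 1014x^2 + 961. This polynomial is irreducible over Q: it has no rational root (each ±√269 ± √238 is irrational), and any factorization into two quadratics over Q would force √(64022) ∈ Q (pairing opposite roots) or √269, √238 ∈ Q (other pairings), all impossible. Hence [Q(γ):Q] = 4 = [Q(√269, √238):Q], so Q(γ) = Q(√269, √238).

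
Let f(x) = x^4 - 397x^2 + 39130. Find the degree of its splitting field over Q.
[K : Q] = 4

Solving the quadratic in x^2: x^2 = (397 ± √(397^2 - 4·39130))/2 = (397 ± √1089)/2 = (397 ± 33)/2, giving x^2 = 215 or x^2 = 182. So f(x) = (x^2 - 215)(x^2 - 182) and the roots of f are ±√215, ±√182. Hence the splitting field is K = Q(√215, √182). Since 215 and 182 are distinct squarefree integers > 1, their product 39130 is not a perfect square, so √182 ∉ Q(√215). By the tower law [K:Q] = [Q(√215,√182):Q(√215)] · [Q(√215):Q] = 2 · 2 = 4.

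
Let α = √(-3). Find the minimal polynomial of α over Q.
m_α(x) = x^2 + 3

α satisfies α^2 + 3 = 0, so x^2 + 3 annihilates α. Since d = -3 is squarefree and ≠ 1, it is not a perfect square in Q, so x^2 + 3 has no rational root and is therefore irreducible over Q (a degree-2 polynomial over a field is irreducible iff it has no root). Hence m_α(x) = x^2 + 3.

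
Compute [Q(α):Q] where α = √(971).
[Q(α):Q] = 2

[Q(α):Q] equals the degree of the minimal polynomial of α. Here α^2 = 971 and x^2 - 971 is irreducible (d = 971 is squarefree, ≠ 1, hence not a square), so deg(m_α) = 2. Thus [Q(α):Q] = 2.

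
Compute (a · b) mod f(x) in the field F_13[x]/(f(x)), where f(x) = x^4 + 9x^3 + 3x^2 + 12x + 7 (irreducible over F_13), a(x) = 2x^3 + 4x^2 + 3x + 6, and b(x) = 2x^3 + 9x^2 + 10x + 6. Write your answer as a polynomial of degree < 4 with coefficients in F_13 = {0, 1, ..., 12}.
a · b ≡ 9x^3 + x^2 + 2x + 5 (mod f(x))

Multiply in F_13[x]: a(x)·b(x) = (2x^3 + 4x^2 + 3x + 6)·(2x^3 + 9x^2 + 10x + 6) = 4x^6 + 10x^4 + 4x^2 + 10. This has degree ≥ 4, so divide by f(x) over F_13: 4x^6 + 10x^4 + 4x^2 + 10 = (4x^2 + 3x + 10)·(x^4 + 9x^3 + 3x^2 + 12x + 7) + (9x^3 + x^2 + 2x + 5). Hence a·b ≡ 9x^3 + x^2 + 2x + 5 (mod f). (F_13[x]/(f) is a field with 13^4 = 28561 elements since f is irreducible of degree 4.)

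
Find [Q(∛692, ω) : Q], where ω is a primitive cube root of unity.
[Q(∛692, ω) : Q] = 6

[Q(∛692):Q] = 3 (min poly x^3 - 692, irreducible since 692 is not a perfect cube). [Q(ω):Q] = 2 (min poly x^2 + x + 1). Since Q(∛692) ⊂ R and ω ∉ R, we have ω ∉ Q(∛692), so x^2 + x + 1 remains irreducible over Q(∛692) and [Q(∛692, ω) : Q(∛692)] = 2. By the tower law, [Q(∛692, ω) : Q] = 3 · 2 = 6. (In fact Q(∛692, ω) is the splitting field of x^3 - 692 over Q.)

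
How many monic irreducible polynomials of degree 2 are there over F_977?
There are 476776 monic irreducible polynomials of degree 2 over F_977

Each element of F_{977^2} that lies in no proper subfield is a root of exactly one monic irreducible of degree 2 over F_977, and each such polynomial has 2 distinct roots in F_{977^2}. By Möbius inversion the count is N_977(2) = (1/2) Σ_{d|2} μ(2/d) · 977^d = (1/2)(μ(2)·977^1 + μ(1)·977^2) = 953552/2 = 476776.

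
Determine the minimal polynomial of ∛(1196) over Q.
m_α(x) = x^3 - 1196

α satisfies α^3 = 1196, so x^3 - 1196 annihilates α. By the rational root test, a rational root p/q (in lowest terms) of x^3 - 1196 would satisfy p^3 = 1196 q^3, forcing q = 1 and p^3 = 1196; but 1196 is not a perfect cube, contradiction. A monic cubic over Q with no rational root is irreducible (any nontrivial factorization would include a linear factor). Hence x^3 - 1196 is the minimal polynomial of α, and in particular [Q(α):Q] = 3.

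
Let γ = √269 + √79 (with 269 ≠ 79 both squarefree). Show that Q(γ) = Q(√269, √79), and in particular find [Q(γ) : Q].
[Q(γ) : Q] = 4 (equivalently, Q(γ) = Q(√269, √79))

Obviously Q(γ) ⊆ Q(√269, √79), and [Q(√269, √79):Q] = 4 (since 269, 79 are distinct squarefree integers > 1 with 21251 not a perfect square). To show equality we compute the minimal polynomial of γ. From γ = √269 + √79: γ^2 = 269 + 2√(21251) + 79 = 348 + 2√(21251), so γ^2 - 348 = 2√(21251); squaring, (γ^2 - 348)^2 = 4·21251, i.e. γ^4 - 696γ^2 + 121104 - 85004 = 0, i.e. γ^4 - 696γ^2 + 36100 = 0. So γ is a root of x^4 - 696x^2 + 36100. This polynomial is irreducible over Q: it has no rational root (each ±√269 ± √79 is irrational), and any factorization into two quadratics over Q would force √(21251) ∈ Q (pairing opposite roots) or √269, √79 ∈ Q (other pairings), all impossible. Hence [Q(γ):Q] = 4 = [Q(√269, √79):Q], so Q(γ) = Q(√269, √79).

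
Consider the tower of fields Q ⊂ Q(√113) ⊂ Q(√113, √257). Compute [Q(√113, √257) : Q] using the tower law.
[Q(√113, √257) : Q] = 4

[Q(√113):Q] = 2 (min poly x^2 - 113, irreducible since 113 is squarefree > 1). For the top step, suppose √257 ∈ Q(√113), say √257 = c + d√113 with c, d ∈ Q. Squaring: 257 = c^2 + 113d^2 + 2cd√113. Since √113 ∉ Q this forces 2cd = 0. If d = 0 then √257 = c ∈ Q, contradicting 257 squarefree > 1. If c = 0 then 257 = 113d^2, so 113·257 = (113d)^2 is a perfect square in Q — but 113·257 = 29041 is not a perfect square (since 113 and 257 are distinct squarefree integers). Contradiction. Hence √257 ∉ Q(√113), so x^2 - 257 stays irreducible over Q(√113) and [Q(√113, √257) : Q(√113)] = 2. By the tower law, [Q(√113, √257) : Q] = 2 · 2 = 4.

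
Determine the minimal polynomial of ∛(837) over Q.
m_α(x) = x^3 - 837

α satisfies α^3 = 837, so x^3 - 837 annihilates α. By the rational root test, a rational root p/q (in lowest terms) of x^3 - 837 would satisfy p^3 = 837 q^3, forcing q = 1 and p^3 = 837; but 837 is not a perfect cube, contradiction. A monic cubic over Q with no rational root is irreducible (any nontrivial factorization would include a linear factor). Hence x^3 - 837 is the minimal polynomial of α, and in particular [Q(α):Q] = 3.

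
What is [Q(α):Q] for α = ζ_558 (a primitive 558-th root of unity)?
[Q(α):Q] = 180

The minimal polynomial of ζ_558 over Q is the 558-th cyclotomic polynomial Φ_558(x), which is irreducible over Q and has degree φ(558) = 180. Hence [Q(α):Q] = φ(558) = 180.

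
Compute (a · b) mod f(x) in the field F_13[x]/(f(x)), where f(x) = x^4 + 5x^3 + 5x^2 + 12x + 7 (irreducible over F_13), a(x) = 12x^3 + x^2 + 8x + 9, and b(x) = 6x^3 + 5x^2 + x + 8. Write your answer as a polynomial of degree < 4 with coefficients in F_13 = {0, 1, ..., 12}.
a · b ≡ 5x^3 + 5x^2 + 4x + 11 (mod f(x))

Multiply in F_13[x]: a(x)·b(x) = (12x^3 + x^2 + 8x + 9)·(6x^3 + 5x^2 + x + 8) = 7x^6 + x^5 + 9x^3 + 9x^2 + 8x + 7. This has degree ≥ 4, so divide by f(x) over F_13: 7x^6 + x^5 + 9x^3 + 9x^2 + 8x + 7 = (7x^2 + 5x + 5)·(x^4 + 5x^3 + 5x^2 + 12x + 7) + (5x^3 + 5x^2 + 4x + 11). Hence a·b ≡ 5x^3 + 5x^2 + 4x + 11 (mod f). (F_13[x]/(f) is a field with 13^4 = 28561 elements since f is irreducible of degree 4.)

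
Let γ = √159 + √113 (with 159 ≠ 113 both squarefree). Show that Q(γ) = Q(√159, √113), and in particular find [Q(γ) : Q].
[Q(γ) : Q] = 4 (equivalently, Q(γ) = Q(√159, √113))

Obviously Q(γ) ⊆ Q(√159, √113), and [Q(√159, √113):Q] = 4 (since 159, 113 are distinct squarefree integers > 1 with 17967 not a perfect square). To show equality we compute the minimal polynomial of γ. From γ = √159 + √113: γ^2 = 159 + 2√(17967) + 113 = 272 + 2√(17967), so γ^2 - 272 = 2√(17967); squaring, (γ^2 - 272)^2 = 4·17967, i.e. γ^4 - 544γ^2 + 73984 - 71868 = 0, i.e. γ^4 - 544γ^2 + 2116 = 0. So γ is a root of x^4 - 544x^2 + 2116. This polynomial is irreducible over Q: it has no rational root (each ±√159 ± √113 is irrational), and any factorization into two quadratics over Q would force √(17967) ∈ Q (pairing opposite roots) or √159, √113 ∈ Q (other pairings), all impossible. Hence [Q(γ):Q] = 4 = [Q(√159, √113):Q], so Q(γ) = Q(√159, √113).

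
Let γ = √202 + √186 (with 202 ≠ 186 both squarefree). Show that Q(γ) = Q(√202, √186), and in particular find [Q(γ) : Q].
[Q(γ) : Q] = 4 (equivalently, Q(γ) = Q(√202, √186))

Obviously Q(γ) ⊆ Q(√202, √186), and [Q(√202, √186):Q] = 4 (since 202, 186 are distinct squarefree integers > 1 with 37572 not a perfect square). To show equality we compute the minimal polynomial of γ. From γ = √202 + √186: γ^2 = 202 + 2√(37572) + 186 = 388 + 2√(37572), so γ^2 - 388 = 2√(37572); squaring, (γ^2 - 388)^2 = 4·37572, i.e. γ^4 - 776γ^2 + 150544 - 150288 = 0, i.e. γ^4 - 776γ^2 + 256 = 0. So γ is a root of x^4 - 776x^2 + 256. This polynomial is irreducible over Q: it has no rational root (each ±√202 ± √186 is irrational), and any factorization into two quadratics over Q would force √(37572) ∈ Q (pairing opposite roots) or √202, √186 ∈ Q (other pairings), all impossible. Hence [Q(γ):Q] = 4 = [Q(√202, √186):Q], so Q(γ) = Q(√202, √186).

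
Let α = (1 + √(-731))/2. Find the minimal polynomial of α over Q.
m_α(x) = x^2 - x + 183

From 2α - 1 = √(-731), squaring gives (2α - 1)^2 = -731, i.e. 4α^2 - 4α + 1 = -731, so α^2 - α + (1 + 731)/4 = 0. Since -731 ≡ 1 (mod 4), (1 + 731)/4 = 183 ∈ Z. The polynomial x^2 - x + 183 has discriminant 1 - 4·(183) = -731, which is not a perfect square in Q (d = -731 is squarefree and ≠ 1), so x^2 - x + 183 is irreducible over Q. It is the minimal polynomial of α.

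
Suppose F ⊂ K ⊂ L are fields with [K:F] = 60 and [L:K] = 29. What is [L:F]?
[L:F] = 1740

The tower law says that for any tower of field extensions F ⊂ K ⊂ L with finite degrees, [L:F] = [L:K] · [K:F]. Here this gives [L:F] = 29 · 60 = 1740.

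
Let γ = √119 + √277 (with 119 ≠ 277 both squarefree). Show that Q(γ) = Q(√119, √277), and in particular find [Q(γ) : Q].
[Q(γ) : Q] = 4 (equivalently, Q(γ) = Q(√119, √277))

Obviously Q(γ) ⊆ Q(√119, √277), and [Q(√119, √277):Q] = 4 (since 119, 277 are distinct squarefree integers > 1 with 32963 not a perfect square). To show equality we compute the minimal polynomial of γ. From γ = √119 + √277: γ^2 = 119 + 2√(32963) + 277 = 396 + 2√(32963), so γ^2 - 396 = 2√(32963); squaring, (γ^2 - 396)^2 = 4·32963, i.e. γ^4 - 792γ^2 + 156816 - 131852 = 0, i.e. γ^4 - 792γ^2 + 24964 = 0. So γ is a root of x^4 - 792x^2 + 24964. This polynomial is irreducible over Q: it has no rational root (each ±√119 ± √277 is irrational), and any factorization into two quadratics over Q would force √(32963) ∈ Q (pairing opposite roots) or √119, √277 ∈ Q (other pairings), all impossible. Hence [Q(γ):Q] = 4 = [Q(√119, √277):Q], so Q(γ) = Q(√119, √277).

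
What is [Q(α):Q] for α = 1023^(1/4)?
[Q(α):Q] = 4

α is a root of x^4 - 1023. By Eisenstein's criterion at the prime p = 3 (which divides the constant term 1023 but p^2 = 9 does not, since 1023 is squarefree), x^4 - 1023 is irreducible over Q. Hence [Q(α):Q] = 4.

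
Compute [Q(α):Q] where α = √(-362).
[Q(α):Q] = 2

[Q(α):Q] equals the degree of the minimal polynomial of α. Here α^2 = -362 and x^2 + 362 is irreducible (d = -362 is squarefree, ≠ 1, hence not a square), so deg(m_α) = 2. Thus [Q(α):Q] = 2.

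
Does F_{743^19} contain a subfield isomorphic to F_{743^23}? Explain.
No: F_{743^23} is not a subfield of F_{743^19}

F_{p^m} embeds in F_{p^n} iff m | n. Here 23 ∤ 19 (since 19 = 0·23 + 19 with remainder 19 ≠ 0), so F_{743^23} is not a subfield of F_{743^19}. Equivalently: if it were, the tower law would give 23 = [F_{743^23}:F_743] dividing [F_{743^19}:F_743] = 19, contradiction.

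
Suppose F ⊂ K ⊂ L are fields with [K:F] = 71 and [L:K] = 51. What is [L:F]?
[L:F] = 3621

The tower law says that for any tower of field extensions F ⊂ K ⊂ L with finite degrees, [L:F] = [L:K] · [K:F]. Here this gives [L:F] = 51 · 71 = 3621.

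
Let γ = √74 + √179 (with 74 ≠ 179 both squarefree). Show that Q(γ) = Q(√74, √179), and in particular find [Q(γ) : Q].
[Q(γ) : Q] = 4 (equivalently, Q(γ) = Q(√74, √179))

Obviously Q(γ) ⊆ Q(√74, √179), and [Q(√74, √179):Q] = 4 (since 74, 179 are distinct squarefree integers > 1 with 13246 not a perfect square). To show equality we compute the minimal polynomial of γ. From γ = √74 + √179: γ^2 = 74 + 2√(13246) + 179 = 253 + 2√(13246), so γ^2 - 253 = 2√(13246); squaring, (γ^2 - 253)^2 = 4·13246, i.e. γ^4 - 506γ^2 + 64009 - 52984 = 0, i.e. γ^4 - 506γ^2 + 11025 = 0. So γ is a root of x^4 - 506x^2 + 11025. This polynomial is irreducible over Q: it has no rational root (each ±√74 ± √179 is irrational), and any factorization into two quadratics over Q would force √(13246) ∈ Q (pairing opposite roots) or √74, √179 ∈ Q (other pairings), all impossible. Hence [Q(γ):Q] = 4 = [Q(√74, √179):Q], so Q(γ) = Q(√74, √179).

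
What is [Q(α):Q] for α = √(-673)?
[Q(α):Q] = 2

[Q(α):Q] equals the degree of the minimal polynomial of α. Here α^2 = -673 and x^2 + 673 is irreducible (d = -673 is squarefree, ≠ 1, hence not a square), so deg(m_α) = 2. Thus [Q(α):Q] = 2.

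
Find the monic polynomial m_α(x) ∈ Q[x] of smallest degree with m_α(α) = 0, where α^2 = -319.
m_α(x) = x^2 + 319

α satisfies α^2 + 319 = 0, so x^2 + 319 annihilates α. Since d = -319 is squarefree and ≠ 1, it is not a perfect square in Q, so x^2 + 319 has no rational root and is therefore irreducible over Q (a degree-2 polynomial over a field is irreducible iff it has no root). Hence m_α(x) = x^2 + 319.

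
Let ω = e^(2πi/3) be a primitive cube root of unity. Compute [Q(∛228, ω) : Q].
[Q(∛228, ω) : Q] = 6

[Q(∛228):Q] = 3 (min poly x^3 - 228, irreducible since 228 is not a perfect cube). [Q(ω):Q] = 2 (min poly x^2 + x + 1). Since Q(∛228) ⊂ R and ω ∉ R, we have ω ∉ Q(∛228), so x^2 + x + 1 remains irreducible over Q(∛228) and [Q(∛228, ω) : Q(∛228)] = 2. By the tower law, [Q(∛228, ω) : Q] = 3 · 2 = 6. (In fact Q(∛228, ω) is the splitting field of x^3 - 228 over Q.)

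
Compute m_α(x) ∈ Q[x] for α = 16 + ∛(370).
m_α(x) = x^3 - 48x^2 + 768x - 4466

Set β = α - 16 = ∛(370), so β^3 = 370. Then (α - 16)^3 - 370 = 0, i.e. α is a root of g(x) = (x - 16)^3 - 370 = x^3 - 48x^2 + 768x - 4466. Since g(x) = h(x - 16) where h(x) = x^3 - 370, and h is irreducible over Q (because 370 is not a perfect cube, so h has no rational root, and a monic cubic with no rational root is irreducible), g is also irreducible (irreducibility is preserved under the substitution x → x - 16). Hence m_α(x) = x^3 - 48x^2 + 768x - 4466.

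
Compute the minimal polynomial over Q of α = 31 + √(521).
m_α(x) = x^2 - 62x + 440

From α - 31 = √(521), squaring gives (α - 31)^2 = 521, i.e. α^2 - 62α + 961 = 521, so α^2 - 62α + 440 = 0. The discriminant of x^2 - 62x + 440 is (-62)^2 - 4·(440) = 3844 - 1760 = 2084, and 4·(521) is not a perfect square in Q since 521 is squarefree and ≠ 1. Hence x^2 - 62x + 440 is irreducible over Q and is the minimal polynomial of α.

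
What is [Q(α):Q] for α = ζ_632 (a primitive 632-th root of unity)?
[Q(α):Q] = 312

The minimal polynomial of ζ_632 over Q is the 632-th cyclotomic polynomial Φ_632(x), which is irreducible over Q and has degree φ(632) = 312. Hence [Q(α):Q] = φ(632) = 312.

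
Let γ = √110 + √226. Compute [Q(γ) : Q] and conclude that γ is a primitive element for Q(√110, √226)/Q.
[Q(γ) : Q] = 4 (equivalently, Q(γ) = Q(√110, √226))

Obviously Q(γ) ⊆ Q(√110, √226), and [Q(√110, √226):Q] = 4 (since 110, 226 are distinct squarefree integers > 1 with 24860 not a perfect square). To show equality we compute the minimal polynomial of γ. From γ = √110 + √226: γ^2 = 110 + 2√(24860) + 226 = 336 + 2√(24860), so γ^2 - 336 = 2√(24860); squaring, (γ^2 - 336)^2 = 4·24860, i.e. γ^4 - 672γ^2 + 112896 - 99440 = 0, i.e. γ^4 - 672γ^2 + 13456 = 0. So γ is a root of x^4 - 672x^2 + 13456. This polynomial is irreducible over Q: it has no rational root (each ±√110 ± √226 is irrational), and any factorization into two quadratics over Q would force √(24860) ∈ Q (pairing opposite roots) or √110, √226 ∈ Q (other pairings), all impossible. Hence [Q(γ):Q] = 4 = [Q(√110, √226):Q], so Q(γ) = Q(√110, √226).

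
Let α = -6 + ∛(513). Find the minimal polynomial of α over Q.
m_α(x) = x^3 + 18x^2 + 108x - 297

Set β = α + 6 = ∛(513), so β^3 = 513. Then (α + 6)^3 - 513 = 0, i.e. α is a root of g(x) = (x + 6)^3 - 513 = x^3 + 18x^2 + 108x - 297. Since g(x) = h(x + 6) where h(x) = x^3 - 513, and h is irreducible over Q (because 513 is not a perfect cube, so h has no rational root, and a monic cubic with no rational root is irreducible), g is also irreducible (irreducibility is preserved under the substitution x → x + 6). Hence m_α(x) = x^3 + 18x^2 + 108x - 297.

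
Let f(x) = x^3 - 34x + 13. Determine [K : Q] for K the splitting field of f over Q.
[K : Q] = 6

By the rational root test, any rational root of the monic integer polynomial f(x) = x^3 - 34x + 13 must be an integer dividing the constant term 13, i.e. one of ±{1, 13}. Evaluating: f(1) = -20, f(-1) = 46, f(13) = 1768, f(-13) = -1742; none is 0, so f has no rational root and is therefore irreducible over Q (a cubic with no linear factor over a field is irreducible). For an irreducible cubic, the Galois group is A_3 or S_3 according as the discriminant disc(f) = -4a^3 - 27b^2 = -4·(-34)^3 - 27·(13)^2 = 152653 is or is not a square in Q. Here disc(f) = 152653 is not a perfect square in Q, so the Galois group of f over Q is not contained in A_3 and must be all of S_3. The splitting field has degree |S_3| = 6 over Q, so [K : Q] = 6.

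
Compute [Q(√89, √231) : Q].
[Q(√89, √231) : Q] = 4

[Q(√89):Q] = 2 (min poly x^2 - 89, irreducible since 89 is squarefree > 1). For the top step, suppose √231 ∈ Q(√89), say √231 = c + d√89 with c, d ∈ Q. Squaring: 231 = c^2 + 89d^2 + 2cd√89. Since √89 ∉ Q this forces 2cd = 0. If d = 0 then √231 = c ∈ Q, contradicting 231 squarefree > 1. If c = 0 then 231 = 89d^2, so 89·231 = (89d)^2 is a perfect square in Q — but 89·231 = 20559 is not a perfect square (since 89 and 231 are distinct squarefree integers). Contradiction. Hence √231 ∉ Q(√89), so x^2 - 231 stays irreducible over Q(√89) and [Q(√89, √231) : Q(√89)] = 2. By the tower law, [Q(√89, √231) : Q] = 2 · 2 = 4.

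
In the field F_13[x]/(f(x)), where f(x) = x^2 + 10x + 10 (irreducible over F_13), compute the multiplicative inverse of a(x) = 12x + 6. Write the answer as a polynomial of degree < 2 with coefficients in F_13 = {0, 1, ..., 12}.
a(x)^(-1) ≡ 7x + 8 (mod f(x))

Since f is irreducible over F_13, F_13[x]/(f) is a field and a(x) ≠ 0 has an inverse. Apply the extended Euclidean algorithm to f(x) and a(x) in F_13[x]: f(x) = (12x + 10)·a(x) + (2). The last nonzero remainder is the constant 2 = gcd(f, a) in F_13. Back-substituting through the division chain expresses 2 = s(x)·a(x) + t(x)·f(x) with s(x) ≡ x + 3 (mod f), so (x + 3)·a(x) ≡ 2 (mod f). Multiplying by 2^(-1) ≡ 7 in F_13 gives a(x)^(-1) ≡ 7·(x + 3) ≡ 7x + 8 (mod f). Check: (12x + 6)·(7x + 8) = 6x^2 + 8x + 9 ≡ 1 (mod x^2 + 10x + 10).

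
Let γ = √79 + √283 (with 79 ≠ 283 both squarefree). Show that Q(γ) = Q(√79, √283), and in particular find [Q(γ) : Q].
[Q(γ) : Q] = 4 (equivalently, Q(γ) = Q(√79, √283))

Obviously Q(γ) ⊆ Q(√79, √283), and [Q(√79, √283):Q] = 4 (since 79, 283 are distinct squarefree integers > 1 with 22357 not a perfect square). To show equality we compute the minimal polynomial of γ. From γ = √79 + √283: γ^2 = 79 + 2√(22357) + 283 = 362 + 2√(22357), so γ^2 - 362 = 2√(22357); squaring, (γ^2 - 362)^2 = 4·22357, i.e. γ^4 - 724γ^2 + 131044 - 89428 = 0, i.e. γ^4 - 724γ^2 + 41616 = 0. So γ is a root of x^4 - 724x^2 + 41616. This polynomial is irreducible over Q: it has no rational root (each ±√79 ± √283 is irrational), and any factorization into two quadratics over Q would force √(22357) ∈ Q (pairing opposite roots) or √79, √283 ∈ Q (other pairings), all impossible. Hence [Q(γ):Q] = 4 = [Q(√79, √283):Q], so Q(γ) = Q(√79, √283).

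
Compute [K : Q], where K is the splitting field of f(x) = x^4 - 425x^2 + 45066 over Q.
[K : Q] = 4

Solving the quadratic in x^2: x^2 = (425 ± √(425^2 - 4·45066))/2 = (425 ± √361)/2 = (425 ± 19)/2, giving x^2 = 222 or x^2 = 203. So f(x) = (x^2 - 222)(x^2 - 203) and the roots of f are ±√222, ±√203. Hence the splitting field is K = Q(√222, √203). Since 222 and 203 are distinct squarefree integers > 1, their product 45066 is not a perfect square, so √203 ∉ Q(√222). By the tower law [K:Q] = [Q(√222,√203):Q(√222)] · [Q(√222):Q] = 2 · 2 = 4.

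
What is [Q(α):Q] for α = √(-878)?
[Q(α):Q] = 2

[Q(α):Q] equals the degree of the minimal polynomial of α. Here α^2 = -878 and x^2 + 878 is irreducible (d = -878 is squarefree, ≠ 1, hence not a square), so deg(m_α) = 2. Thus [Q(α):Q] = 2.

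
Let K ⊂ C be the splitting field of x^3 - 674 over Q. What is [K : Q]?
[K : Q] = 6

The roots of x^3 - 674 are ∛674, ω∛674, ω^2∛674 where ω = e^(2πi/3) is a primitive cube root of unity, so K = Q(∛674, ω). Now [Q(∛674):Q] = 3 (since 674 is not a perfect cube, x^3 - 674 is irreducible) and [Q(ω):Q] = 2. Both 2 and 3 divide [K:Q], and [K:Q] ≤ 3·2 = 6, so [K:Q] = 6. (Equivalently: Q(∛674) ⊂ R but ω ∉ R, so [K : Q(∛674)] = 2.)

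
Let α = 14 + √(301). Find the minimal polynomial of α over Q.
m_α(x) = x^2 - 28x - 105

From α - 14 = √(301), squaring gives (α - 14)^2 = 301, i.e. α^2 - 28α + 196 = 301, so α^2 - 28α - 105 = 0. The discriminant of x^2 - 28x - 105 is (-28)^2 - 4·(-105) = 784 + 420 = 1204, and 4·(301) is not a perfect square in Q since 301 is squarefree and ≠ 1. Hence x^2 - 28x - 105 is irreducible over Q and is the minimal polynomial of α.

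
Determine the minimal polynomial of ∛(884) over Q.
m_α(x) = x^3 - 884

α satisfies α^3 = 884, so x^3 - 884 annihilates α. By the rational root test, a rational root p/q (in lowest terms) of x^3 - 884 would satisfy p^3 = 884 q^3, forcing q = 1 and p^3 = 884; but 884 is not a perfect cube, contradiction. A monic cubic over Q with no rational root is irreducible (any nontrivial factorization would include a linear factor). Hence x^3 - 884 is the minimal polynomial of α, and in particular [Q(α):Q] = 3.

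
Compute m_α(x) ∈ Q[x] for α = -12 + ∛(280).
m_α(x) = x^3 + 36x^2 + 432x + 1448

Set β = α + 12 = ∛(280), so β^3 = 280. Then (α + 12)^3 - 280 = 0, i.e. α is a root of g(x) = (x + 12)^3 - 280 = x^3 + 36x^2 + 432x + 1448. Since g(x) = h(x + 12) where h(x) = x^3 - 280, and h is irreducible over Q (because 280 is not a perfect cube, so h has no rational root, and a monic cubic with no rational root is irreducible), g is also irreducible (irreducibility is preserved under the substitution x → x + 12). Hence m_α(x) = x^3 + 36x^2 + 432x + 1448.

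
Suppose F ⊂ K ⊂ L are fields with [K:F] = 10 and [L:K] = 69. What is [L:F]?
[L:F] = 690

The tower law says that for any tower of field extensions F ⊂ K ⊂ L with finite degrees, [L:F] = [L:K] · [K:F]. Here this gives [L:F] = 69 · 10 = 690.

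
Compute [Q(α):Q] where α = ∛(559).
[Q(α):Q] = 3

The minimal polynomial of α is x^3 - 559, irreducible over Q since 559 is not a perfect cube (so x^3 - 559 has no rational root). Hence [Q(α):Q] = deg(m_α) = 3.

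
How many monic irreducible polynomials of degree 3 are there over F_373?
There are 17298248 monic irreducible polynomials of degree 3 over F_373

Each element of F_{373^3} that lies in no proper subfield is a root of exactly one monic irreducible of degree 3 over F_373, and each such polynomial has 3 distinct roots in F_{373^3}. By Möbius inversion the count is N_373(3) = (1/3) Σ_{d|3} μ(3/d) · 373^d = (1/3)(μ(3)·373^1 + μ(1)·373^3) = 51894744/3 = 17298248.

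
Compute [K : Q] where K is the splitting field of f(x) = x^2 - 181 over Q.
[K : Q] = 2

f(x) = x^2 - 181 factors as (x - √181)(x + √181). The splitting field is K = Q(√181). Since 181 is squarefree and > 1, it is not a perfect square, so x^2 - 181 is irreducible over Q and [Q(√181) : Q] = 2. Hence [K : Q] = 2.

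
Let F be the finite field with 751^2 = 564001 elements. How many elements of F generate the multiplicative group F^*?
There are φ(564000) = 147200 primitive elements

F_q^* is cyclic of order q - 1 = 564000. A cyclic group of order m has exactly φ(m) generators. Here m = 564000 = 2^5 · 3 · 5^3 · 47, so the number of primitive elements is φ(564000) = 147200.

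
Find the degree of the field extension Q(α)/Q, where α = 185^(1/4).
[Q(α):Q] = 4

α is a root of x^4 - 185. By Eisenstein's criterion at the prime p = 5 (which divides the constant term 185 but p^2 = 25 does not, since 185 is squarefree), x^4 - 185 is irreducible over Q. Hence [Q(α):Q] = 4.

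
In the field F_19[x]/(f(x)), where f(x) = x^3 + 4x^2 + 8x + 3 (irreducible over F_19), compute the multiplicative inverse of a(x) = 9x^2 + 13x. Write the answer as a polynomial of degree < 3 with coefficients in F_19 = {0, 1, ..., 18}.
a(x)^(-1) ≡ 12x^2 + 6x + 14 (mod f(x))

Since f is irreducible over F_19, F_19[x]/(f) is a field and a(x) ≠ 0 has an inverse. Apply the extended Euclidean algorithm to f(x) and a(x) in F_19[x]: f(x) = (17x + 16)·a(x) + (9x + 3);  a(x) = (x + 18)·(9x + 3) + (3). The last nonzero remainder is the constant 3 = gcd(f, a) in F_19. Back-substituting through the division chain expresses 3 = s(x)·a(x) + t(x)·f(x) with s(x) ≡ 17x^2 + 18x + 4 (mod f), so (17x^2 + 18x + 4)·a(x) ≡ 3 (mod f). Multiplying by 3^(-1) ≡ 13 in F_19 gives a(x)^(-1) ≡ 13·(17x^2 + 18x + 4) ≡ 12x^2 + 6x + 14 (mod f). Check: (9x^2 + 13x)·(12x^2 + 6x + 14) = 13x^4 + x^3 + 14x^2 + 11x ≡ 1 (mod x^3 + 4x^2 + 8x + 3).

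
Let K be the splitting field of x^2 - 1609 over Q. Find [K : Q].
[K : Q] = 2

f(x) = x^2 - 1609 factors as (x - √1609)(x + √1609). The splitting field is K = Q(√1609). Since 1609 is squarefree and > 1, it is not a perfect square, so x^2 - 1609 is irreducible over Q and [Q(√1609) : Q] = 2. Hence [K : Q] = 2.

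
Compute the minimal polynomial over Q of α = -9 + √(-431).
m_α(x) = x^2 + 18x + 512

From α + 9 = √(-431), squaring gives (α + 9)^2 = -431, i.e. α^2 + 18α + 81 = -431, so α^2 + 18α + 512 = 0. The discriminant of x^2 + 18x + 512 is (18)^2 - 4·(512) = 324 - 2048 = -1724, and 4·(-431) is not a perfect square in Q since -431 is squarefree and ≠ 1. Hence x^2 + 18x + 512 is irreducible over Q and is the minimal polynomial of α.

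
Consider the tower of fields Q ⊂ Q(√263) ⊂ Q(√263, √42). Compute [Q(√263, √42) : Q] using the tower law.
[Q(√263, √42) : Q] = 4

[Q(√263):Q] = 2 (min poly x^2 - 263, irreducible since 263 is squarefree > 1). For the top step, suppose √42 ∈ Q(√263), say √42 = c + d√263 with c, d ∈ Q. Squaring: 42 = c^2 + 263d^2 + 2cd√263. Since √263 ∉ Q this forces 2cd = 0. If d = 0 then √42 = c ∈ Q, contradicting 42 squarefree > 1. If c = 0 then 42 = 263d^2, so 263·42 = (263d)^2 is a perfect square in Q — but 263·42 = 11046 is not a perfect square (since 263 and 42 are distinct squarefree integers). Contradiction. Hence √42 ∉ Q(√263), so x^2 - 42 stays irreducible over Q(√263) and [Q(√263, √42) : Q(√263)] = 2. By the tower law, [Q(√263, √42) : Q] = 2 · 2 = 4.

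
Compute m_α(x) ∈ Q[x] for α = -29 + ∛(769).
m_α(x) = x^3 + 87x^2 + 2523x + 23620

Set β = α + 29 = ∛(769), so β^3 = 769. Then (α + 29)^3 - 769 = 0, i.e. α is a root of g(x) = (x + 29)^3 - 769 = x^3 + 87x^2 + 2523x + 23620. Since g(x) = h(x + 29) where h(x) = x^3 - 769, and h is irreducible over Q (because 769 is not a perfect cube, so h has no rational root, and a monic cubic with no rational root is irreducible), g is also irreducible (irreducibility is preserved under the substitution x → x + 29). Hence m_α(x) = x^3 + 87x^2 + 2523x + 23620.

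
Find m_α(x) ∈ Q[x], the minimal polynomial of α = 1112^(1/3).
m_α(x) = x^3 - 1112

α satisfies α^3 = 1112, so x^3 - 1112 annihilates α. By the rational root test, a rational root p/q (in lowest terms) of x^3 - 1112 would satisfy p^3 = 1112 q^3, forcing q = 1 and p^3 = 1112; but 1112 is not a perfect cube, contradiction. A monic cubic over Q with no rational root is irreducible (any nontrivial factorization would include a linear factor). Hence x^3 - 1112 is the minimal polynomial of α, and in particular [Q(α):Q] = 3.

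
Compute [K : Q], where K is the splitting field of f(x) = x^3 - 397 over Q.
[K : Q] = 6

The roots of x^3 - 397 are ∛397, ω∛397, ω^2∛397 where ω = e^(2πi/3) is a primitive cube root of unity, so K = Q(∛397, ω). Now [Q(∛397):Q] = 3 (since 397 is not a perfect cube, x^3 - 397 is irreducible) and [Q(ω):Q] = 2. Both 2 and 3 divide [K:Q], and [K:Q] ≤ 3·2 = 6, so [K:Q] = 6. (Equivalently: Q(∛397) ⊂ R but ω ∉ R, so [K : Q(∛397)] = 2.)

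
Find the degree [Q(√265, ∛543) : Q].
[Q(√265, ∛543) : Q] = 6

Let L = Q(√265, ∛543). Since Q(√265) ⊂ L and [Q(√265):Q] = 2, the tower law gives 2 | [L:Q]. Likewise Q(∛543) ⊂ L with [Q(∛543):Q] = 3 (because 543 is not a perfect cube), so 3 | [L:Q]. As gcd(2,3) = 1, [L:Q] is divisible by 6. Conversely L is generated over Q by √265 and ∛543, so [L:Q] ≤ 2·3 = 6. Therefore [Q(√265, ∛543) : Q] = 6.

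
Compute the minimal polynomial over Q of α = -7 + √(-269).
m_α(x) = x^2 + 14x + 318

From α + 7 = √(-269), squaring gives (α + 7)^2 = -269, i.e. α^2 + 14α + 49 = -269, so α^2 + 14α + 318 = 0. The discriminant of x^2 + 14x + 318 is (14)^2 - 4·(318) = 196 - 1272 = -1076, and 4·(-269) is not a perfect square in Q since -269 is squarefree and ≠ 1. Hence x^2 + 14x + 318 is irreducible over Q and is the minimal polynomial of α.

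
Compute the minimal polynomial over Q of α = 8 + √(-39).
m_α(x) = x^2 - 16x + 103

From α - 8 = √(-39), squaring gives (α - 8)^2 = -39, i.e. α^2 - 16α + 64 = -39, so α^2 - 16α + 103 = 0. The discriminant of x^2 - 16x + 103 is (-16)^2 - 4·(103) = 256 - 412 = -156, and 4·(-39) is not a perfect square in Q since -39 is squarefree and ≠ 1. Hence x^2 - 16x + 103 is irreducible over Q and is the minimal polynomial of α.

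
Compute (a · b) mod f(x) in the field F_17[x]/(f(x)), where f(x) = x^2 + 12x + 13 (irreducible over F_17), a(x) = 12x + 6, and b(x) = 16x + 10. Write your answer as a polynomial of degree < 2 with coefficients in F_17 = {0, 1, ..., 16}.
a · b ≡ 3x + 12 (mod f(x))

Multiply in F_17[x]: a(x)·b(x) = (12x + 6)·(16x + 10) = 5x^2 + 12x + 9. This has degree ≥ 2, so divide by f(x) over F_17: 5x^2 + 12x + 9 = (5)·(x^2 + 12x + 13) + (3x + 12). Hence a·b ≡ 3x + 12 (mod f). (F_17[x]/(f) is a field with 17^2 = 289 elements since f is irreducible of degree 2.)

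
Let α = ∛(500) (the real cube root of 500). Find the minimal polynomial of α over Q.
m_α(x) = x^3 - 500

α satisfies α^3 = 500, so x^3 - 500 annihilates α. By the rational root test, a rational root p/q (in lowest terms) of x^3 - 500 would satisfy p^3 = 500 q^3, forcing q = 1 and p^3 = 500; but 500 is not a perfect cube, contradiction. A monic cubic over Q with no rational root is irreducible (any nontrivial factorization would include a linear factor). Hence x^3 - 500 is the minimal polynomial of α, and in particular [Q(α):Q] = 3.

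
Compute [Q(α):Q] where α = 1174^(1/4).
[Q(α):Q] = 4

α is a root of x^4 - 1174. By Eisenstein's criterion at the prime p = 2 (which divides the constant term 1174 but p^2 = 4 does not, since 1174 is squarefree), x^4 - 1174 is irreducible over Q. Hence [Q(α):Q] = 4.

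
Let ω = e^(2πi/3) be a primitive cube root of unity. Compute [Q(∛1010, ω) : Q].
[Q(∛1010, ω) : Q] = 6

[Q(∛1010):Q] = 3 (min poly x^3 - 1010, irreducible since 1010 is not a perfect cube). [Q(ω):Q] = 2 (min poly x^2 + x + 1). Since Q(∛1010) ⊂ R and ω ∉ R, we have ω ∉ Q(∛1010), so x^2 + x + 1 remains irreducible over Q(∛1010) and [Q(∛1010, ω) : Q(∛1010)] = 2. By the tower law, [Q(∛1010, ω) : Q] = 3 · 2 = 6. (In fact Q(∛1010, ω) is the splitting field of x^3 - 1010 over Q.)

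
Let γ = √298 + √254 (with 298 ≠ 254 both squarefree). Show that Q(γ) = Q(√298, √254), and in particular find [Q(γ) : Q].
[Q(γ) : Q] = 4 (equivalently, Q(γ) = Q(√298, √254))

Obviously Q(γ) ⊆ Q(√298, √254), and [Q(√298, √254):Q] = 4 (since 298, 254 are distinct squarefree integers > 1 with 75692 not a perfect square). To show equality we compute the minimal polynomial of γ. From γ = √298 + √254: γ^2 = 298 + 2√(75692) + 254 = 552 + 2√(75692), so γ^2 - 552 = 2√(75692); squaring, (γ^2 - 552)^2 = 4·75692, i.e. γ^4 - 1104γ^2 + 304704 - 302768 = 0, i.e. γ^4 - 1104γ^2 + 1936 = 0. So γ is a root of x^4 - 1104x^2 + 1936. This polynomial is irreducible over Q: it has no rational root (each ±√298 ± √254 is irrational), and any factorization into two quadratics over Q would force √(75692) ∈ Q (pairing opposite roots) or √298, √254 ∈ Q (other pairings), all impossible. Hence [Q(γ):Q] = 4 = [Q(√298, √254):Q], so Q(γ) = Q(√298, √254).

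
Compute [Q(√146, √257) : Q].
[Q(√146, √257) : Q] = 4

[Q(√146):Q] = 2 (min poly x^2 - 146, irreducible since 146 is squarefree > 1). For the top step, suppose √257 ∈ Q(√146), say √257 = c + d√146 with c, d ∈ Q. Squaring: 257 = c^2 + 146d^2 + 2cd√146. Since √146 ∉ Q this forces 2cd = 0. If d = 0 then √257 = c ∈ Q, contradicting 257 squarefree > 1. If c = 0 then 257 = 146d^2, so 146·257 = (146d)^2 is a perfect square in Q — but 146·257 = 37522 is not a perfect square (since 146 and 257 are distinct squarefree integers). Contradiction. Hence √257 ∉ Q(√146), so x^2 - 257 stays irreducible over Q(√146) and [Q(√146, √257) : Q(√146)] = 2. By the tower law, [Q(√146, √257) : Q] = 2 · 2 = 4.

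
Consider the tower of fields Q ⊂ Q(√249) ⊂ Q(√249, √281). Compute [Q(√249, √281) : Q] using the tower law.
[Q(√249, √281) : Q] = 4

[Q(√249):Q] = 2 (min poly x^2 - 249, irreducible since 249 is squarefree > 1). For the top step, suppose √281 ∈ Q(√249), say √281 = c + d√249 with c, d ∈ Q. Squaring: 281 = c^2 + 249d^2 + 2cd√249. Since √249 ∉ Q this forces 2cd = 0. If d = 0 then √281 = c ∈ Q, contradicting 281 squarefree > 1. If c = 0 then 281 = 249d^2, so 249·281 = (249d)^2 is a perfect square in Q — but 249·281 = 69969 is not a perfect square (since 249 and 281 are distinct squarefree integers). Contradiction. Hence √281 ∉ Q(√249), so x^2 - 281 stays irreducible over Q(√249) and [Q(√249, √281) : Q(√249)] = 2. By the tower law, [Q(√249, √281) : Q] = 2 · 2 = 4.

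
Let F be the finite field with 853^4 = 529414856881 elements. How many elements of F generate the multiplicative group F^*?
There are φ(529414856880) = 104044953600 primitive elements

F_q^* is cyclic of order q - 1 = 529414856880. A cyclic group of order m has exactly φ(m) generators. Here m = 529414856880 = 2^4 · 3 · 5 · 7 · 13 · 29 · 61 · 71 · 193, so the number of primitive elements is φ(529414856880) = 104044953600.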